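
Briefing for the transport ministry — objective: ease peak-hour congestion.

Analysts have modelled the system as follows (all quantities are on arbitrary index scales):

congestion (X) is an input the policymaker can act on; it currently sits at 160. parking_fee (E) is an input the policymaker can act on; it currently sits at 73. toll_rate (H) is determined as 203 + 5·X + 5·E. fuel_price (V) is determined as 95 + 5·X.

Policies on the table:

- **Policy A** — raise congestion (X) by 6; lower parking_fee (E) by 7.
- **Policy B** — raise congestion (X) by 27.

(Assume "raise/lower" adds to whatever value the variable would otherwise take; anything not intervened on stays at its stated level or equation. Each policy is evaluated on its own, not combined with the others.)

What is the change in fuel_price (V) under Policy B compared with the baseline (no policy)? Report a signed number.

135

Baseline:
  X = 160
  V = 95 + 5·160 = 895
Policy B (X + 27):
  X = 160 + 27 = 187
  V = 95 + 5·187 = 1030
Change in V: 1030 − 895 = 135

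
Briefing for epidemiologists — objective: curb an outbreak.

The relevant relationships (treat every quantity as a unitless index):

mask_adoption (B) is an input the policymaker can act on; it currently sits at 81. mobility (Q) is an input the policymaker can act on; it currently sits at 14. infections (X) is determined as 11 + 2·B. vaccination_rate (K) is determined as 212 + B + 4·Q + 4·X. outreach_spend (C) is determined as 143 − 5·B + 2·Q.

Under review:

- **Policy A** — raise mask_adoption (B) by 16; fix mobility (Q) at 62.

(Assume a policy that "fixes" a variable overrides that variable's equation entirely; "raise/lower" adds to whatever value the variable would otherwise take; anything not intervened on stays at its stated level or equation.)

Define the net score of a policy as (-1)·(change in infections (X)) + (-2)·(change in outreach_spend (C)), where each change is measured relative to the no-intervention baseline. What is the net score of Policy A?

Baseline:
  B = 81
  Q = 14
  X = 11 + 2·81 = 173
  C = 143 − 5·81 + 2·14 = -234
Policy A (B + 16, Q := 62):
  B = 81 + 16 = 97
  Q = 62
  X = 11 + 2·97 = 205
  C = 143 − 5·97 + 2·62 = -218
ΔX = 205 − 173 = 32; ΔC = -218 − (-234) = 16
Score = (-1)·32 + (-2)·16 = -64

-64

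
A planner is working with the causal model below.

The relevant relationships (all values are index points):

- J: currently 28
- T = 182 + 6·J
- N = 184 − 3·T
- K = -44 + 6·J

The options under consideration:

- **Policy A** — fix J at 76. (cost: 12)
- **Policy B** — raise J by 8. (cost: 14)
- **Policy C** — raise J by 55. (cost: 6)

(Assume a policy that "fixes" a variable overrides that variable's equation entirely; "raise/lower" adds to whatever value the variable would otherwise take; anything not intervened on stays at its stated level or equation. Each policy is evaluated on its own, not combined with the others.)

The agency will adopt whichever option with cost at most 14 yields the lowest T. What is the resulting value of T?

398

Policy A (J := 76):
  J = 76
  T = 182 + 6·76 = 638
Policy B (J + 8):
  J = 28 + 8 = 36
  T = 182 + 6·36 = 398
Policy C (J + 55):
  J = 28 + 55 = 83
  T = 182 + 6·83 = 680
Comparing — Policy A: T=638, Policy B: T=398, Policy C: T=680. Lowest is 398 (Policy B).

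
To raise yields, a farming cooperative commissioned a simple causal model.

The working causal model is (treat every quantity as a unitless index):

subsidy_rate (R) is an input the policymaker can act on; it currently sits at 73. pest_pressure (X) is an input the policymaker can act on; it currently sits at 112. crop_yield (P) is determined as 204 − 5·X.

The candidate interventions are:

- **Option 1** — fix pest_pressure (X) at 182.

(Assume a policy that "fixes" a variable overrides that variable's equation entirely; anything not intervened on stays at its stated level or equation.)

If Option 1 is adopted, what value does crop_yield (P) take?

Option 1 (X := 182):
  X = 182
  P = 204 − 5·182 = -706

-706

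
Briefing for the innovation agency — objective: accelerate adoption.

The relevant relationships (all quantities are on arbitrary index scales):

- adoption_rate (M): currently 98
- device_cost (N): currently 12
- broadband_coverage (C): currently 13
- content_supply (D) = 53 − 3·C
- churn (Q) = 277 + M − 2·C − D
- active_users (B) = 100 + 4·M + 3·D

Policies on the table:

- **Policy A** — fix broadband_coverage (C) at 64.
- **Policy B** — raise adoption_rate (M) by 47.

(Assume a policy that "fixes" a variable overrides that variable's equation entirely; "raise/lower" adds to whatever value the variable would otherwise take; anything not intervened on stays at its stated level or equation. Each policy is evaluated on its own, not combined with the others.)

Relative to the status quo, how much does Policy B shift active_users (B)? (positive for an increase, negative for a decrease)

Baseline:
  M = 98
  C = 13
  D = 53 − 3·13 = 14
  B = 100 + 4·98 + 3·14 = 534
Policy B (M + 47):
  M = 98 + 47 = 145
  C = 13
  D = 53 − 3·13 = 14
  B = 100 + 4·145 + 3·14 = 722
Change in B: 722 − 534 = 188

188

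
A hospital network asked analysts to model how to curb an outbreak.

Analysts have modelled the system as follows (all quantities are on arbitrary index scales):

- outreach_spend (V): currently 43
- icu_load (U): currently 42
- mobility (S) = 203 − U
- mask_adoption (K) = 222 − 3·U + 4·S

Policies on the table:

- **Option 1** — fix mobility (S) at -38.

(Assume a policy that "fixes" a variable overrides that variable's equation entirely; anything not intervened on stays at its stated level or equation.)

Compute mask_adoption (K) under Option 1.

Option 1 (S := -38):
  U = 42
  S = -38
  K = 222 − 3·42 + 4·(-38) = -56

-56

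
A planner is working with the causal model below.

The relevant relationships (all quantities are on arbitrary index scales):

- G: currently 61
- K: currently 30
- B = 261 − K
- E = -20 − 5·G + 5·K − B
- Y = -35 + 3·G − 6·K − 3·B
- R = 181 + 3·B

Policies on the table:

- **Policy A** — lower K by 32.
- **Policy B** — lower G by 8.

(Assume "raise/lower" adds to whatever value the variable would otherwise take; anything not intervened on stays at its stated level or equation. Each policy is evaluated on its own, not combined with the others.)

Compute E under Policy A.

Policy A (K − 32):
  G = 61
  K = 30 − 32 = -2
  B = 261 − (-2) = 263
  E = -20 − 5·61 + 5·(-2) − 263 = -598

-598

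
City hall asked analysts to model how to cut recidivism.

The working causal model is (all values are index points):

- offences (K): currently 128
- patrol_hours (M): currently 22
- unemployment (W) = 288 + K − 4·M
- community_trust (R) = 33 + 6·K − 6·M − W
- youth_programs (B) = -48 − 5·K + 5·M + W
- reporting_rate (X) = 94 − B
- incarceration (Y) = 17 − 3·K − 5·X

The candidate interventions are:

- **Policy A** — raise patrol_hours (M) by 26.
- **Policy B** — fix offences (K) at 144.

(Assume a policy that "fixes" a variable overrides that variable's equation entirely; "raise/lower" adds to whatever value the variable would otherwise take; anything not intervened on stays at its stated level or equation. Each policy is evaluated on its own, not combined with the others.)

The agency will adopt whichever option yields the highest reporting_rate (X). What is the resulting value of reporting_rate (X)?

Policy A (M + 26):
  K = 128
  M = 22 + 26 = 48
  W = 288 + 128 − 4·48 = 224
  B = -48 − 5·128 + 5·48 + 224 = -224
  X = 94 − (-224) = 318
Policy B (K := 144):
  K = 144
  M = 22
  W = 288 + 144 − 4·22 = 344
  B = -48 − 5·144 + 5·22 + 344 = -314
  X = 94 − (-314) = 408
Comparing — Policy A: X=318, Policy B: X=408. Highest is 408 (Policy B).

408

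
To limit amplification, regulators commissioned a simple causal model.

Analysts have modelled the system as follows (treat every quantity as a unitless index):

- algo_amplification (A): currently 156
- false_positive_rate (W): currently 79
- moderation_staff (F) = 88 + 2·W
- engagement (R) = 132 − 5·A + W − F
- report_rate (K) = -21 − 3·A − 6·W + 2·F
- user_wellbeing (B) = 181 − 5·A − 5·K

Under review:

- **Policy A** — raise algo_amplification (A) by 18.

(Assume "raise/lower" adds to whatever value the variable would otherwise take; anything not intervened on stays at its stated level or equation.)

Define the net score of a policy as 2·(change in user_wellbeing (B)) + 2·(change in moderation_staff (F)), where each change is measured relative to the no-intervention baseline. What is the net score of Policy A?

Baseline:
  A = 156
  W = 79
  F = 88 + 2·79 = 246
  K = -21 − 3·156 − 6·79 + 2·246 = -471
  B = 181 − 5·156 − 5·(-471) = 1756
Policy A (A + 18):
  A = 156 + 18 = 174
  W = 79
  F = 88 + 2·79 = 246
  K = -21 − 3·174 − 6·79 + 2·246 = -525
  B = 181 − 5·174 − 5·(-525) = 1936
ΔB = 1936 − 1756 = 180; ΔF = 246 − 246 = 0
Score = 2·180 + 2·0 = 360

360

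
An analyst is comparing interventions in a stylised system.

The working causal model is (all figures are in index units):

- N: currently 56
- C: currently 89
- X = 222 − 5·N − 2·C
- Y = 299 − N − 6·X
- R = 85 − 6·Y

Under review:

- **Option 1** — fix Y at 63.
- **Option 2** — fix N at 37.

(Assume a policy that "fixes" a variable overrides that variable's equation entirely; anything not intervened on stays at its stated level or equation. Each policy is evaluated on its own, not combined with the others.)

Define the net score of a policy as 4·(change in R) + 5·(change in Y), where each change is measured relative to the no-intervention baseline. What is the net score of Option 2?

10469

Baseline:
  N = 56
  C = 89
  X = 222 − 5·56 − 2·89 = -236
  Y = 299 − 56 − 6·(-236) = 1659
  R = 85 − 6·1659 = -9869
Option 2 (N := 37):
  N = 37
  C = 89
  X = 222 − 5·37 − 2·89 = -141
  Y = 299 − 37 − 6·(-141) = 1108
  R = 85 − 6·1108 = -6563
ΔR = -6563 − (-9869) = 3306; ΔY = 1108 − 1659 = -551
Score = 4·3306 + 5·(-551) = 10469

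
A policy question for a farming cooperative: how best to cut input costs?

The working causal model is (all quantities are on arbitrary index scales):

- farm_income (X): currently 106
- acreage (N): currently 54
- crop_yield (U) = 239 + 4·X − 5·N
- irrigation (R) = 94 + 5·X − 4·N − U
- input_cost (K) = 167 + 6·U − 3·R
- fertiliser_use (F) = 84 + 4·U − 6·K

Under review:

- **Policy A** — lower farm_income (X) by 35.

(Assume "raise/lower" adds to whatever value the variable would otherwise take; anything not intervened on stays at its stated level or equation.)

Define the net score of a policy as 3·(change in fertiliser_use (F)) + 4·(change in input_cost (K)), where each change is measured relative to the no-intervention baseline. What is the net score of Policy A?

Baseline:
  X = 106
  N = 54
  U = 239 + 4·106 − 5·54 = 393
  R = 94 + 5·106 − 4·54 − 393 = 15
  K = 167 + 6·393 − 3·15 = 2480
  F = 84 + 4·393 − 6·2480 = -13224
Policy A (X − 35):
  X = 106 − 35 = 71
  N = 54
  U = 239 + 4·71 − 5·54 = 253
  R = 94 + 5·71 − 4·54 − 253 = -20
  K = 167 + 6·253 − 3·(-20) = 1745
  F = 84 + 4·253 − 6·1745 = -9374
ΔF = -9374 − (-13224) = 3850; ΔK = 1745 − 2480 = -735
Score = 3·3850 + 4·(-735) = 8610

8610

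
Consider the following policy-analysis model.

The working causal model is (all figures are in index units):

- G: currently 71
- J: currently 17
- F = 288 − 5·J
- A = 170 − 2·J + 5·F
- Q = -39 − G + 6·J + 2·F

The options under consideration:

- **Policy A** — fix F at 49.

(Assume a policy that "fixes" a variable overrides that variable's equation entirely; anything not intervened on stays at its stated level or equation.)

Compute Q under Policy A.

Policy A (F := 49):
  G = 71
  J = 17
  F = 49
  Q = -39 − 71 + 6·17 + 2·49 = 90

90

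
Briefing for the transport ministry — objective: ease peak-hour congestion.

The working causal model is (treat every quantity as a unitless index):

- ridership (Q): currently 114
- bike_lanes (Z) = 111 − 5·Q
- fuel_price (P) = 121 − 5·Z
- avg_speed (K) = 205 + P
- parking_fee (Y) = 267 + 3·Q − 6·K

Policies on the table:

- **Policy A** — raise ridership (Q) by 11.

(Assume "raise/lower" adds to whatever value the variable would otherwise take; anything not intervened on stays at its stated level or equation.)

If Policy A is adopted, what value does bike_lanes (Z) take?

-514

Policy A (Q + 11):
  Q = 114 + 11 = 125
  Z = 111 − 5·125 = -514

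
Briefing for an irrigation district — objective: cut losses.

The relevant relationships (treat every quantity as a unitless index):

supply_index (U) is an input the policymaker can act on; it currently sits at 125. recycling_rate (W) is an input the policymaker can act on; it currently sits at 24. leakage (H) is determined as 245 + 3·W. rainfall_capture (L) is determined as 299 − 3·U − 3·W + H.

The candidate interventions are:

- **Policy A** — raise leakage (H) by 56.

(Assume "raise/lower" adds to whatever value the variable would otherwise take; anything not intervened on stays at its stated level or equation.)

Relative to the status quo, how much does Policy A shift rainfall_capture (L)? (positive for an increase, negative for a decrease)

56

Baseline:
  U = 125
  W = 24
  H = 245 + 3·24 = 317
  L = 299 − 3·125 − 3·24 + 317 = 169
Policy A (H + 56):
  U = 125
  W = 24
  H = 245 + 3·24 (+56 from intervention) = 373
  L = 299 − 3·125 − 3·24 + 373 = 225
Change in L: 225 − 169 = 56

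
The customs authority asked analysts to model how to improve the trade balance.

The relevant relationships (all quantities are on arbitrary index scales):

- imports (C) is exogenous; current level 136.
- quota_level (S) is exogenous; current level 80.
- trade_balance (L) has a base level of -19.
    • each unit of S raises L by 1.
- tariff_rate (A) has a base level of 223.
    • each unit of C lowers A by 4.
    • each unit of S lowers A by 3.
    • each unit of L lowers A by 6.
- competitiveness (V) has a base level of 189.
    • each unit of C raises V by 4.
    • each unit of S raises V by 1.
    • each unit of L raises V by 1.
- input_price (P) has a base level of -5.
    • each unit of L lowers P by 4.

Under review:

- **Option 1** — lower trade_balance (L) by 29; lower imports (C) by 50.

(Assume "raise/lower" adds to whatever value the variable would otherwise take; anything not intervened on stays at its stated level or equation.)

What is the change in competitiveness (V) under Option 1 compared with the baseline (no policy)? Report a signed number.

-229

Baseline:
  C = 136
  S = 80
  L = -19 + 80 = 61
  V = 189 + 4·136 + 80 + 61 = 874
Option 1 (L − 29, C − 50):
  C = 136 − 50 = 86
  S = 80
  L = -19 + 80 (−29 from intervention) = 32
  V = 189 + 4·86 + 80 + 32 = 645
Change in V: 645 − 874 = -229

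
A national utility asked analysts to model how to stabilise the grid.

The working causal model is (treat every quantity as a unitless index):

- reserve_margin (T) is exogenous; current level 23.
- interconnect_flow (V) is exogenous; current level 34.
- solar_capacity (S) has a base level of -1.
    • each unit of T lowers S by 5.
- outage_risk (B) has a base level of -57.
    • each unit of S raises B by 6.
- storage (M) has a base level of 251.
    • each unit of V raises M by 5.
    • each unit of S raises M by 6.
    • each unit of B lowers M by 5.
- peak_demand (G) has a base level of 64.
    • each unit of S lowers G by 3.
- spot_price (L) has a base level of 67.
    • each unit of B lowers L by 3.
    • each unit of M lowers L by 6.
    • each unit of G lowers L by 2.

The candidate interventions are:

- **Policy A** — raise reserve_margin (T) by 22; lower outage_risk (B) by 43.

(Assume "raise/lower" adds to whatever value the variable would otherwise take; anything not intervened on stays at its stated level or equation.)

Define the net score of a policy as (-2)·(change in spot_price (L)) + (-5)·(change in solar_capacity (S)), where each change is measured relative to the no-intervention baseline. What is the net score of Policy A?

Baseline:
  T = 23
  V = 34
  S = -1 − 5·23 = -116
  B = -57 + 6·(-116) = -753
  M = 251 + 5·34 + 6·(-116) − 5·(-753) = 3490
  G = 64 − 3·(-116) = 412
  L = 67 − 3·(-753) − 6·3490 − 2·412 = -19438
Policy A (T + 22, B − 43):
  T = 23 + 22 = 45
  V = 34
  S = -1 − 5·45 = -226
  B = -57 + 6·(-226) (−43 from intervention) = -1456
  M = 251 + 5·34 + 6·(-226) − 5·(-1456) = 6345
  G = 64 − 3·(-226) = 742
  L = 67 − 3·(-1456) − 6·6345 − 2·742 = -35119
ΔL = -35119 − (-19438) = -15681; ΔS = -226 − (-116) = -110
Score = (-2)·(-15681) + (-5)·(-110) = 31912

31912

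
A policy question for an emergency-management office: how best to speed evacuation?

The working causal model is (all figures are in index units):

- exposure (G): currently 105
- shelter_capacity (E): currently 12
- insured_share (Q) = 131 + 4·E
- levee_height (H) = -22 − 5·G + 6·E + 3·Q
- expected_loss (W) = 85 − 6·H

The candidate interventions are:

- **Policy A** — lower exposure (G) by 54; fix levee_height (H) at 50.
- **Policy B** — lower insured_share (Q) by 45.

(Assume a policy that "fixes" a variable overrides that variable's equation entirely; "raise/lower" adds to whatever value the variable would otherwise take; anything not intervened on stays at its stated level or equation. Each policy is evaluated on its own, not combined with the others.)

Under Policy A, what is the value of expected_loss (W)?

-215

Policy A (G − 54, H := 50):
  G = 105 − 54 = 51
  E = 12
  Q = 131 + 4·12 = 179
  H = 50
  W = 85 − 6·50 = -215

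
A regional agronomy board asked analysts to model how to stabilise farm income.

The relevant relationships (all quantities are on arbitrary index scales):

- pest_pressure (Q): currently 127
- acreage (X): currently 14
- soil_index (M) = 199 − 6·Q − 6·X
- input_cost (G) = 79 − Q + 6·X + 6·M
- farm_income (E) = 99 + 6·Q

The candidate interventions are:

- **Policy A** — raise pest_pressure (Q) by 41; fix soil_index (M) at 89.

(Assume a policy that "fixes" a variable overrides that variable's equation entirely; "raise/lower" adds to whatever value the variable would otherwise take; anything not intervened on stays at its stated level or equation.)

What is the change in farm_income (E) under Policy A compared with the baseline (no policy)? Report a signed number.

246

Baseline:
  Q = 127
  E = 99 + 6·127 = 861
Policy A (Q + 41, M := 89):
  Q = 127 + 41 = 168
  E = 99 + 6·168 = 1107
Change in E: 1107 − 861 = 246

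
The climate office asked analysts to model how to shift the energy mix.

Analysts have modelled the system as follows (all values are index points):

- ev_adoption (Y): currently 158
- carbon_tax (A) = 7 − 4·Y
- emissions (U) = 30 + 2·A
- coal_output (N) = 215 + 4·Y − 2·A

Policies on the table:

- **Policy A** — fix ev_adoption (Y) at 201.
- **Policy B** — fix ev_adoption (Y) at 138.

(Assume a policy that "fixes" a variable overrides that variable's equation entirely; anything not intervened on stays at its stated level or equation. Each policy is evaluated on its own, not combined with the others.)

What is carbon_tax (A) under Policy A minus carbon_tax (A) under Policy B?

-252

Policy A (Y := 201):
  Y = 201
  A = 7 − 4·201 = -797
Policy B (Y := 138):
  Y = 138
  A = 7 − 4·138 = -545
A: -797 − (-545) = -252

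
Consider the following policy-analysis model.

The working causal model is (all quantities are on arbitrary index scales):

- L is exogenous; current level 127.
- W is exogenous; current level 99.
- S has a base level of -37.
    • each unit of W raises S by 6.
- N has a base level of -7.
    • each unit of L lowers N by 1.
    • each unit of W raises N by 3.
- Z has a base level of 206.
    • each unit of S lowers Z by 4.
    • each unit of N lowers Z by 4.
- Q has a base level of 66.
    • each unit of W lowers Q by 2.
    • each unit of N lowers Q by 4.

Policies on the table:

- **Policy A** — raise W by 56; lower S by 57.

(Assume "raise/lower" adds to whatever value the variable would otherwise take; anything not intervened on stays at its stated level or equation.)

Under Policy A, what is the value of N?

Policy A (W + 56, S − 57):
  L = 127
  W = 99 + 56 = 155
  N = -7 − 127 + 3·155 = 331

331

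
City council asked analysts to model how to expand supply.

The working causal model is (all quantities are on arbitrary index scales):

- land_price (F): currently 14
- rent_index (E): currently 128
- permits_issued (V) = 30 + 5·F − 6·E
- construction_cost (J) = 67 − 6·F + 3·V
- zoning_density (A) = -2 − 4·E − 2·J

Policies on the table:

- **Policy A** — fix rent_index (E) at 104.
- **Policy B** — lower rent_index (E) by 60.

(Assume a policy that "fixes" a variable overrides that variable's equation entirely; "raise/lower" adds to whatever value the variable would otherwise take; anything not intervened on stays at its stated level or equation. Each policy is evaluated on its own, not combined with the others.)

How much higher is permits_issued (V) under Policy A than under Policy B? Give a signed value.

Policy A (E := 104):
  F = 14
  E = 104
  V = 30 + 5·14 − 6·104 = -524
Policy B (E − 60):
  F = 14
  E = 128 − 60 = 68
  V = 30 + 5·14 − 6·68 = -308
V: -524 − (-308) = -216

-216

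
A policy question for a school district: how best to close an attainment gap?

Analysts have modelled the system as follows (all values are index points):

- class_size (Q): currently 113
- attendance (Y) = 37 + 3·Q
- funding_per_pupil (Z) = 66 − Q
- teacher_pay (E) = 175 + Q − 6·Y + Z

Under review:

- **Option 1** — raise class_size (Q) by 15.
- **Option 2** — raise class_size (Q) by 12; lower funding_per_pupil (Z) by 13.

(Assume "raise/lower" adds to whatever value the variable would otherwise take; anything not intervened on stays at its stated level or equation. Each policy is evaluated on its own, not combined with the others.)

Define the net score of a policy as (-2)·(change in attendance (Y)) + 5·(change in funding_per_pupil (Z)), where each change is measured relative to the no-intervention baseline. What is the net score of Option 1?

Baseline:
  Q = 113
  Y = 37 + 3·113 = 376
  Z = 66 − 113 = -47
Option 1 (Q + 15):
  Q = 113 + 15 = 128
  Y = 37 + 3·128 = 421
  Z = 66 − 128 = -62
ΔY = 421 − 376 = 45; ΔZ = -62 − (-47) = -15
Score = (-2)·45 + 5·(-15) = -165

-165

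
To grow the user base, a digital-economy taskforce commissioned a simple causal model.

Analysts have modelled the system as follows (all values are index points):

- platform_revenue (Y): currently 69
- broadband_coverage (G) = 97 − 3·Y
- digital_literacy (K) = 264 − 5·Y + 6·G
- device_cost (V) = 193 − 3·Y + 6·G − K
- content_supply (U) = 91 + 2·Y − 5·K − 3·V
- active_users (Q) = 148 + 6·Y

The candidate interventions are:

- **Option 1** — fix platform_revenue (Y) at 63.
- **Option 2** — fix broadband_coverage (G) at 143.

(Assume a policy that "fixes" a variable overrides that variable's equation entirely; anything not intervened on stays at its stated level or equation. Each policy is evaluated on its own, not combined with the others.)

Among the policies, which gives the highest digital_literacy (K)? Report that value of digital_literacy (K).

Option 1 (Y := 63):
  Y = 63
  G = 97 − 3·63 = -92
  K = 264 − 5·63 + 6·(-92) = -603
Option 2 (G := 143):
  Y = 69
  G = 143
  K = 264 − 5·69 + 6·143 = 777
Comparing — Option 1: K=-603, Option 2: K=777. Highest is 777 (Option 2).

777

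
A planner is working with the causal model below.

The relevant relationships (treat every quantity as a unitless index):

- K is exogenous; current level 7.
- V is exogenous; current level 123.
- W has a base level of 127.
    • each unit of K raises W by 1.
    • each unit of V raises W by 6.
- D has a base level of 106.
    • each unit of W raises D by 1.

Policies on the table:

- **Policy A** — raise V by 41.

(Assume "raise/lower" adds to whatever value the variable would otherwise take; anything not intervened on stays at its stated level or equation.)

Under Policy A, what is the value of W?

Policy A (V + 41):
  K = 7
  V = 123 + 41 = 164
  W = 127 + 7 + 6·164 = 1118

1118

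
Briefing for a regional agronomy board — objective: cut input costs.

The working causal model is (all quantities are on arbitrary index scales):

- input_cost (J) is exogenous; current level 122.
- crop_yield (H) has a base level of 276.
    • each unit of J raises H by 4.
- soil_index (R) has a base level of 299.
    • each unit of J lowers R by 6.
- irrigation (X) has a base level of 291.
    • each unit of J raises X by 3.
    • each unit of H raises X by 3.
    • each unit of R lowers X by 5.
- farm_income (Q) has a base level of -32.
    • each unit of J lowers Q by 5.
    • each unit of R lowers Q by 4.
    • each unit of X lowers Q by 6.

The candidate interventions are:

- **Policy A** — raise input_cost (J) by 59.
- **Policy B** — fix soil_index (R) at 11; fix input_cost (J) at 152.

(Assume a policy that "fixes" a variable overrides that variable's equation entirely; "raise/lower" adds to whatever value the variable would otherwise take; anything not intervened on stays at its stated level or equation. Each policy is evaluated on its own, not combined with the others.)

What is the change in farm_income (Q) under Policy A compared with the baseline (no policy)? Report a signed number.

-14809

Baseline:
  J = 122
  H = 276 + 4·122 = 764
  R = 299 − 6·122 = -433
  X = 291 + 3·122 + 3·764 − 5·(-433) = 5114
  Q = -32 − 5·122 − 4·(-433) − 6·5114 = -29594
Policy A (J + 59):
  J = 122 + 59 = 181
  H = 276 + 4·181 = 1000
  R = 299 − 6·181 = -787
  X = 291 + 3·181 + 3·1000 − 5·(-787) = 7769
  Q = -32 − 5·181 − 4·(-787) − 6·7769 = -44403
Change in Q: -44403 − (-29594) = -14809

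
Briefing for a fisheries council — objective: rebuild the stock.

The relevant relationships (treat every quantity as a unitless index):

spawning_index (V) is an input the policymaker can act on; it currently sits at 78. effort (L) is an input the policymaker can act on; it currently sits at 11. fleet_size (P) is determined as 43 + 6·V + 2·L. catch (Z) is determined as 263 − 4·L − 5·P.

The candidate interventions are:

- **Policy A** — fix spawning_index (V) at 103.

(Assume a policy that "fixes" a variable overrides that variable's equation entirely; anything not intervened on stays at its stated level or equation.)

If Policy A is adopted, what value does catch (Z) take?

Policy A (V := 103):
  V = 103
  L = 11
  P = 43 + 6·103 + 2·11 = 683
  Z = 263 − 4·11 − 5·683 = -3196

-3196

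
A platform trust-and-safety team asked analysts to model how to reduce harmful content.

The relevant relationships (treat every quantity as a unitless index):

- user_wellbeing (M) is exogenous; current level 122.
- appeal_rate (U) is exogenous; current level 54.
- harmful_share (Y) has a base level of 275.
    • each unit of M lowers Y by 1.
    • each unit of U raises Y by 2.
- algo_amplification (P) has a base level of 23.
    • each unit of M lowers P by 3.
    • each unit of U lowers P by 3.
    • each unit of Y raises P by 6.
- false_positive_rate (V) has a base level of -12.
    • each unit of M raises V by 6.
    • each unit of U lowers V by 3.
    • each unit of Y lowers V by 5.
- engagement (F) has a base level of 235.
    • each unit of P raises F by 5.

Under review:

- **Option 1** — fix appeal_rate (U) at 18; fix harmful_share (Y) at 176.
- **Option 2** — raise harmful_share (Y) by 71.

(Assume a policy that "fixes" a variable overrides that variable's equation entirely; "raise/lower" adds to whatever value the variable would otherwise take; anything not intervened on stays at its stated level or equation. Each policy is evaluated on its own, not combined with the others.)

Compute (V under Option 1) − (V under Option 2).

888

Option 1 (U := 18, Y := 176):
  M = 122
  U = 18
  Y = 176
  V = -12 + 6·122 − 3·18 − 5·176 = -214
Option 2 (Y + 71):
  M = 122
  U = 54
  Y = 275 − 122 + 2·54 (+71 from intervention) = 332
  V = -12 + 6·122 − 3·54 − 5·332 = -1102
V: -214 − (-1102) = 888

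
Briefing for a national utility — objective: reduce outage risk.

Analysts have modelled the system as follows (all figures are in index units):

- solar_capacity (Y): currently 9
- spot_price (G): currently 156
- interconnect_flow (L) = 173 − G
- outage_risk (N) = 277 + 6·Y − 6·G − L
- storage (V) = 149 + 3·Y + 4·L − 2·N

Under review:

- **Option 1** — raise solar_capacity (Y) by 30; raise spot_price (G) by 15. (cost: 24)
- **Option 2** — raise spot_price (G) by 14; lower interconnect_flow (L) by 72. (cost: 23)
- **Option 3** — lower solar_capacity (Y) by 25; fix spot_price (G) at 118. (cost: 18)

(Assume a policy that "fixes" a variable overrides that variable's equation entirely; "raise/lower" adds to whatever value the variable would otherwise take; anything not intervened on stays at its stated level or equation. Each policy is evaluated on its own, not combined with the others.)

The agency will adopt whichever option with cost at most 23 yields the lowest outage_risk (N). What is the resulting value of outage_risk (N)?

-620

Option 2 (G + 14, L − 72):
  Y = 9
  G = 156 + 14 = 170
  L = 173 − 170 (−72 from intervention) = -69
  N = 277 + 6·9 − 6·170 − (-69) = -620
Option 3 (Y − 25, G := 118):
  Y = 9 − 25 = -16
  G = 118
  L = 173 − 118 = 55
  N = 277 + 6·(-16) − 6·118 − 55 = -582
Comparing — Option 2: N=-620, Option 3: N=-582. Lowest is -620 (Option 2).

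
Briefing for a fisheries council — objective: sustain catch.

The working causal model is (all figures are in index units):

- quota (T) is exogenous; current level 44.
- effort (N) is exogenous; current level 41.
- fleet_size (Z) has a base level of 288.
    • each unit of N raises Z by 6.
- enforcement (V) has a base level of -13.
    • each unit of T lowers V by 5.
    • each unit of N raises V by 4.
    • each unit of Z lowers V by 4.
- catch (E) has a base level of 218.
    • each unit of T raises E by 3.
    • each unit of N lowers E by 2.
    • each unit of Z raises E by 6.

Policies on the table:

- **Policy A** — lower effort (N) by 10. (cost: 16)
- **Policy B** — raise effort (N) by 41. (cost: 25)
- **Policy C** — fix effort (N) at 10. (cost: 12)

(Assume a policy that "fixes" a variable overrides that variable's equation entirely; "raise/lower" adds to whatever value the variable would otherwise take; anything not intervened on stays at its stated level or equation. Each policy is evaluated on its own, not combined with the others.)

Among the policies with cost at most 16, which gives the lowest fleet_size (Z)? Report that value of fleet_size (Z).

348

Policy A (N − 10):
  N = 41 − 10 = 31
  Z = 288 + 6·31 = 474
Policy C (N := 10):
  N = 10
  Z = 288 + 6·10 = 348
Comparing — Policy A: Z=474, Policy C: Z=348. Lowest is 348 (Policy C).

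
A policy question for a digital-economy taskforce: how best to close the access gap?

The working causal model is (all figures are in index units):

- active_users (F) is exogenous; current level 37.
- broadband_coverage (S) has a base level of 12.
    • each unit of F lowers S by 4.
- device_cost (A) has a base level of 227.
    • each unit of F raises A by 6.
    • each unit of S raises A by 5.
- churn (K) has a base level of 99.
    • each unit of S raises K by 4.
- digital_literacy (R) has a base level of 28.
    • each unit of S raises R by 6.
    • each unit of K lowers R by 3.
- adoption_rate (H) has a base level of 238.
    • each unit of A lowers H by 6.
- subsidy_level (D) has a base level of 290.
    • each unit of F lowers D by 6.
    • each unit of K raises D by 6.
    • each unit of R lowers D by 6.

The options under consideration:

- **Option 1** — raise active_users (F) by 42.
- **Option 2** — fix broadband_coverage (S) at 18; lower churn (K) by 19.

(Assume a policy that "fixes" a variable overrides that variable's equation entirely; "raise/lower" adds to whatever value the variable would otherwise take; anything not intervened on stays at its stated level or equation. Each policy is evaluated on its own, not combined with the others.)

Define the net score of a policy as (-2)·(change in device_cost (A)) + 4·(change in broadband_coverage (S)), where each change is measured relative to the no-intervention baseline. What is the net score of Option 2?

-924

Baseline:
  F = 37
  S = 12 − 4·37 = -136
  A = 227 + 6·37 + 5·(-136) = -231
Option 2 (S := 18, K − 19):
  F = 37
  S = 18
  A = 227 + 6·37 + 5·18 = 539
ΔA = 539 − (-231) = 770; ΔS = 18 − (-136) = 154
Score = (-2)·770 + 4·154 = -924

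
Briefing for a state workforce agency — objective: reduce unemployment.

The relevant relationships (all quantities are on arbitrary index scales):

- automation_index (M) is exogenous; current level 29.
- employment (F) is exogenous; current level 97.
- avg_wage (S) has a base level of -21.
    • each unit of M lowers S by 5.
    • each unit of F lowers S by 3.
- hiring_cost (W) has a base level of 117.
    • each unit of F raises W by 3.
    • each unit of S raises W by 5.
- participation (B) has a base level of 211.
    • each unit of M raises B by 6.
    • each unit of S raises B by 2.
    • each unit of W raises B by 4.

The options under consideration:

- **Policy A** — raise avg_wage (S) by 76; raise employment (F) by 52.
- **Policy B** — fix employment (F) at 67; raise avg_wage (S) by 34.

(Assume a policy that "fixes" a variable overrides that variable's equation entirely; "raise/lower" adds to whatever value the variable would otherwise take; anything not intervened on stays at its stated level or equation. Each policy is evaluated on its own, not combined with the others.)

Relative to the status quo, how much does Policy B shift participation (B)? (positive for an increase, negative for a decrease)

2368

Baseline:
  M = 29
  F = 97
  S = -21 − 5·29 − 3·97 = -457
  W = 117 + 3·97 + 5·(-457) = -1877
  B = 211 + 6·29 + 2·(-457) + 4·(-1877) = -8037
Policy B (F := 67, S + 34):
  M = 29
  F = 67
  S = -21 − 5·29 − 3·67 (+34 from intervention) = -333
  W = 117 + 3·67 + 5·(-333) = -1347
  B = 211 + 6·29 + 2·(-333) + 4·(-1347) = -5669
Change in B: -5669 − (-8037) = 2368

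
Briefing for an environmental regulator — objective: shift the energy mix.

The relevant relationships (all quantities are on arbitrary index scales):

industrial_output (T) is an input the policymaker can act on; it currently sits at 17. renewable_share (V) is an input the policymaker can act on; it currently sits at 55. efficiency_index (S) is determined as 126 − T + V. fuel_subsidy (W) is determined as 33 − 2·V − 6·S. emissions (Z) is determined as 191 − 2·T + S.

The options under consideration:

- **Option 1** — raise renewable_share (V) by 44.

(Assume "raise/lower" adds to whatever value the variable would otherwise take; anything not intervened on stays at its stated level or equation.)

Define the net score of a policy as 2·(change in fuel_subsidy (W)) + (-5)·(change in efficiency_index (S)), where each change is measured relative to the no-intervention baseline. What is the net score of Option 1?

-924

Baseline:
  T = 17
  V = 55
  S = 126 − 17 + 55 = 164
  W = 33 − 2·55 − 6·164 = -1061
Option 1 (V + 44):
  T = 17
  V = 55 + 44 = 99
  S = 126 − 17 + 99 = 208
  W = 33 − 2·99 − 6·208 = -1413
ΔW = -1413 − (-1061) = -352; ΔS = 208 − 164 = 44
Score = 2·(-352) + (-5)·44 = -924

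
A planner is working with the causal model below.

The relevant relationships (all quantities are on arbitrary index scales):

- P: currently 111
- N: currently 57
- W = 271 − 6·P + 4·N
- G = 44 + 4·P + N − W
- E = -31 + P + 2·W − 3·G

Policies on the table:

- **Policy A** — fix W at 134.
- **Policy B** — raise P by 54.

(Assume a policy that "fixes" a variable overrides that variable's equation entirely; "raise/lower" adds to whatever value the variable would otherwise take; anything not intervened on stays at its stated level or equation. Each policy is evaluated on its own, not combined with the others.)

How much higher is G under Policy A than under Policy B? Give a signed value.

Policy A (W := 134):
  P = 111
  N = 57
  W = 134
  G = 44 + 4·111 + 57 − 134 = 411
Policy B (P + 54):
  P = 111 + 54 = 165
  N = 57
  W = 271 − 6·165 + 4·57 = -491
  G = 44 + 4·165 + 57 − (-491) = 1252
G: 411 − 1252 = -841

-841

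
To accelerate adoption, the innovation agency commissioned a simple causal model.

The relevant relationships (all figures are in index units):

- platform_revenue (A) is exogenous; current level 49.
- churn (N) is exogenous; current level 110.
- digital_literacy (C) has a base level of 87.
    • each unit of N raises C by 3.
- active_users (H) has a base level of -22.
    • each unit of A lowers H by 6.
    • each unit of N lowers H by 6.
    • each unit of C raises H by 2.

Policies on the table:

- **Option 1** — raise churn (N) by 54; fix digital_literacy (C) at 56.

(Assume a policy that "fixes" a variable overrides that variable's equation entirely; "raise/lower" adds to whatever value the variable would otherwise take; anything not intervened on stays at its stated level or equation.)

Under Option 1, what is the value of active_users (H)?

Option 1 (N + 54, C := 56):
  A = 49
  N = 110 + 54 = 164
  C = 56
  H = -22 − 6·49 − 6·164 + 2·56 = -1188

-1188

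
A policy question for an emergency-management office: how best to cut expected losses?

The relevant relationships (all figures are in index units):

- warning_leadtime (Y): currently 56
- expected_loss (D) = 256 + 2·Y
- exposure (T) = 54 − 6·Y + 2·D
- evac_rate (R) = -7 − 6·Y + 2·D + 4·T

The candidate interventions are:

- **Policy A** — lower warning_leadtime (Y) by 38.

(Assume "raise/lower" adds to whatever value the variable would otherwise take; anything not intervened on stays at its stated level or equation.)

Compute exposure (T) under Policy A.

530

Policy A (Y − 38):
  Y = 56 − 38 = 18
  D = 256 + 2·18 = 292
  T = 54 − 6·18 + 2·292 = 530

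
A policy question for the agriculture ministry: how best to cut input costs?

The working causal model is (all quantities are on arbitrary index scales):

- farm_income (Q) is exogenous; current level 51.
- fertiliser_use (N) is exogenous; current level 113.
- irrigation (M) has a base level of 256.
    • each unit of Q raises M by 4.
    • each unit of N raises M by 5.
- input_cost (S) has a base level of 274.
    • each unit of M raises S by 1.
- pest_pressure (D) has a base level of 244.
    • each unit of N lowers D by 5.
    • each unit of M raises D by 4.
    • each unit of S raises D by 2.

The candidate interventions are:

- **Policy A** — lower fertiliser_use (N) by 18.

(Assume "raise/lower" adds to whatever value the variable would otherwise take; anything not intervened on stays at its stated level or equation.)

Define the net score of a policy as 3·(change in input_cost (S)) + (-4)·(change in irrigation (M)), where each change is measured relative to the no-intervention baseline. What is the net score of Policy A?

90

Baseline:
  Q = 51
  N = 113
  M = 256 + 4·51 + 5·113 = 1025
  S = 274 + 1025 = 1299
Policy A (N − 18):
  Q = 51
  N = 113 − 18 = 95
  M = 256 + 4·51 + 5·95 = 935
  S = 274 + 935 = 1209
ΔS = 1209 − 1299 = -90; ΔM = 935 − 1025 = -90
Score = 3·(-90) + (-4)·(-90) = 90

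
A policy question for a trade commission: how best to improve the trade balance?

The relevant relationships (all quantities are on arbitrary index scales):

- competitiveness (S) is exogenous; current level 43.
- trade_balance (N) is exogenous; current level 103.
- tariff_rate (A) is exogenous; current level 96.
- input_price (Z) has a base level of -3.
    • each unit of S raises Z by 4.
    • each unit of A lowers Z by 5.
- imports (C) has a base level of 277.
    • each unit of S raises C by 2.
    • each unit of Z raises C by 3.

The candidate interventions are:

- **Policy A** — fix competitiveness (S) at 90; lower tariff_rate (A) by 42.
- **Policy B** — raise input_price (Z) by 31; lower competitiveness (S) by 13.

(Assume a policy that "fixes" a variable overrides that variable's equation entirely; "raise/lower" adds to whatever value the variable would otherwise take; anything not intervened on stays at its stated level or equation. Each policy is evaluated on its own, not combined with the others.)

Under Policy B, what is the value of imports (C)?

Policy B (Z + 31, S − 13):
  S = 43 − 13 = 30
  A = 96
  Z = -3 + 4·30 − 5·96 (+31 from intervention) = -332
  C = 277 + 2·30 + 3·(-332) = -659

-659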